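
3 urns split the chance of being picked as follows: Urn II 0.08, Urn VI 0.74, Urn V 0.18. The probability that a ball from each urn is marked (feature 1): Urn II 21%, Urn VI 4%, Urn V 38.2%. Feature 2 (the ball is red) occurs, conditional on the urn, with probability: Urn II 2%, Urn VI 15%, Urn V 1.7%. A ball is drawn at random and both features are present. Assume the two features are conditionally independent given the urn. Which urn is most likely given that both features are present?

Urn VI

Compute prior × likelihood for every hypothesis:
  Urn II: 0.08 × 0.21 × 0.02 = 0.000336
  Urn VI: 0.74 × 0.04 × 0.15 = 0.00444
  Urn V: 0.18 × 0.382 × 0.017 = 0.00116892
Total = 0.00594492.
Largest term belongs to Urn VI, so Urn VI is most probable.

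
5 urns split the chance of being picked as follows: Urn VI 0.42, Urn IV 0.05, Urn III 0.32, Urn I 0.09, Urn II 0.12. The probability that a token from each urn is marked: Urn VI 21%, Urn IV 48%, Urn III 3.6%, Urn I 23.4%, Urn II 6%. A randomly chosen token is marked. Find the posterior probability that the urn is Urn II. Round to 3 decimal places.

0.047

Prior × likelihood for each hypothesis:
  Urn VI: 0.42 × 0.21 = 0.0882
  Urn IV: 0.05 × 0.48 = 0.024
  Urn III: 0.32 × 0.036 = 0.01152
  Urn I: 0.09 × 0.234 = 0.02106
  Urn II: 0.12 × 0.06 = 0.0072
Sum = 0.15198.
P(Urn II | evidence) = 0.0072 / 0.15198 ≈ 0.047.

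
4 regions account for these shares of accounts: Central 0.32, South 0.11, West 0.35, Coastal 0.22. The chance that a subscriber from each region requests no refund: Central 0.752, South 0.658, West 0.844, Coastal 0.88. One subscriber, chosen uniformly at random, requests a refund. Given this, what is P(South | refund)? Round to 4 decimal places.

0.1900

Taking complements, P(refund | each) = Central 0.248, South 0.342, West 0.156, Coastal 0.12.
Unnormalized posteriors (prior × likelihood):
  Central: 0.32 × 0.248 = 0.07936
  South: 0.11 × 0.342 = 0.03762
  West: 0.35 × 0.156 = 0.0546
  Coastal: 0.22 × 0.12 = 0.0264
Total = 0.19798.
P(South | evidence) = 0.03762 / 0.19798 ≈ 0.1900.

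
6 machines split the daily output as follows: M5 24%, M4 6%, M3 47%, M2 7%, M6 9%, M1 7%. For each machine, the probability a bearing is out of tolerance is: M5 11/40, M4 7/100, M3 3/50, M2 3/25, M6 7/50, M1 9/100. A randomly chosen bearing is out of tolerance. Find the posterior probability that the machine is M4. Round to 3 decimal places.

0.033

Compute prior × likelihood for every hypothesis:
  M5: 0.24 × 0.275 = 0.066
  M4: 0.06 × 0.07 = 0.0042
  M3: 0.47 × 0.06 = 0.0282
  M2: 0.07 × 0.12 = 0.0084
  M6: 0.09 × 0.14 = 0.0126
  M1: 0.07 × 0.09 = 0.0063
Total = 0.1257.
P(M4 | evidence) = 0.0042 / 0.1257 ≈ 0.033.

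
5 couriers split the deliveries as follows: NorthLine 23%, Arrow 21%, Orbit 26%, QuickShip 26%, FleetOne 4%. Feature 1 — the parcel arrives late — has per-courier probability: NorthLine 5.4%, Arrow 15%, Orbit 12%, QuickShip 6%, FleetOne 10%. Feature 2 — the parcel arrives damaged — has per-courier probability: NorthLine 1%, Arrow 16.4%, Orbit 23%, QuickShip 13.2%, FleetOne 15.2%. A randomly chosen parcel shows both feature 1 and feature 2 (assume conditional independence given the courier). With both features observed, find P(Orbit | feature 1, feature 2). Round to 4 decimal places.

By Bayes' rule, posterior ∝ prior × likelihood:
  NorthLine: 0.23 × 0.054 × 0.01 = 0.0001242
  Arrow: 0.21 × 0.15 × 0.164 = 0.005166
  Orbit: 0.26 × 0.12 × 0.23 = 0.007176
  QuickShip: 0.26 × 0.06 × 0.132 = 0.0020592
  FleetOne: 0.04 × 0.1 × 0.152 = 0.000608
Total = 0.0151334.
P(Orbit | evidence) = 0.007176 / 0.0151334 ≈ 0.4742.

0.4742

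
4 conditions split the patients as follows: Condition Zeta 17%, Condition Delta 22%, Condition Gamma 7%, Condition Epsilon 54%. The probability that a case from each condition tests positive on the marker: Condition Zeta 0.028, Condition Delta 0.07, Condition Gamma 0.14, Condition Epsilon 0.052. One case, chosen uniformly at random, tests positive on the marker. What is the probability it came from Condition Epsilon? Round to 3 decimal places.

Prior × likelihood for each hypothesis:
  Condition Zeta: 0.17 × 0.028 = 0.00476
  Condition Delta: 0.22 × 0.07 = 0.0154
  Condition Gamma: 0.07 × 0.14 = 0.0098
  Condition Epsilon: 0.54 × 0.052 = 0.02808
Normalizing constant = 0.05804.
P(Condition Epsilon | evidence) = 0.02808 / 0.05804 ≈ 0.484.

0.484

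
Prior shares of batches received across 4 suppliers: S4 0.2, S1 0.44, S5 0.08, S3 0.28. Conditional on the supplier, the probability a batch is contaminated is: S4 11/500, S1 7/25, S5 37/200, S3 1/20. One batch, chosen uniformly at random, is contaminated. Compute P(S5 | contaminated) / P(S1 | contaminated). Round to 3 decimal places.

Prior × likelihood for each hypothesis:
  S4: 0.2 × 0.022 = 0.0044
  S1: 0.44 × 0.28 = 0.1232
  S5: 0.08 × 0.185 = 0.0148
  S3: 0.28 × 0.05 = 0.014
Sum = 0.1564.
The ratio is 0.0148 / 0.1232 (the normalizer cancels) = 0.120.

0.120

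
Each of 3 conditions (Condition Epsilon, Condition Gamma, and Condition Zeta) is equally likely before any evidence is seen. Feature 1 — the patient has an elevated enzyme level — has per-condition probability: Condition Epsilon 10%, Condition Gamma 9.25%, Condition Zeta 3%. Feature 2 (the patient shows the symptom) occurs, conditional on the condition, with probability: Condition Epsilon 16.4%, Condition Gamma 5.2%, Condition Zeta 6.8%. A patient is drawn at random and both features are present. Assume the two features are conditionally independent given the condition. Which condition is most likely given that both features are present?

With a uniform prior (1/3 each), posterior ∝ likelihood:
  Condition Epsilon: 0.1 × 0.164 = 0.0164
  Condition Gamma: 0.0925 × 0.052 = 0.00481
  Condition Zeta: 0.03 × 0.068 = 0.00204
Normalizing constant = 0.02325.
Largest term belongs to Condition Epsilon, so Condition Epsilon is most probable.

Condition Epsilon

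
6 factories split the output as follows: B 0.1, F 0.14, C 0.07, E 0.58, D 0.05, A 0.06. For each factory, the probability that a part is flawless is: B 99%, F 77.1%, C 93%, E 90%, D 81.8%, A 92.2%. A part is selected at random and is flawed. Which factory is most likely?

E

Taking complements, P(flawed | each) = B 0.01, F 0.229, C 0.07, E 0.1, D 0.182, A 0.078.
Unnormalized posteriors (prior × likelihood):
  B: 0.1 × 0.01 = 0.001
  F: 0.14 × 0.229 = 0.03206
  C: 0.07 × 0.07 = 0.0049
  E: 0.58 × 0.1 = 0.058
  D: 0.05 × 0.182 = 0.0091
  A: 0.06 × 0.078 = 0.00468
Normalizing constant = 0.10974.
Largest term belongs to E, so E is most probable.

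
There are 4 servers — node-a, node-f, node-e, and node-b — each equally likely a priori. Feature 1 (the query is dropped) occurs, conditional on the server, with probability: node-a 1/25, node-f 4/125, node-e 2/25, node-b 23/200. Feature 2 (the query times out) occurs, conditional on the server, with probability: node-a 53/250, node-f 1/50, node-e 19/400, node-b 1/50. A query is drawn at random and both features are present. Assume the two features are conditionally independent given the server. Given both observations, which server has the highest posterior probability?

With a uniform prior (1/4 each), posterior ∝ likelihood:
  node-a: 0.04 × 0.212 = 0.00848
  node-f: 0.032 × 0.02 = 0.00064
  node-e: 0.08 × 0.0475 = 0.0038
  node-b: 0.115 × 0.02 = 0.0023
Total = 0.01522.
Largest term belongs to node-a, so node-a is most probable.

node-a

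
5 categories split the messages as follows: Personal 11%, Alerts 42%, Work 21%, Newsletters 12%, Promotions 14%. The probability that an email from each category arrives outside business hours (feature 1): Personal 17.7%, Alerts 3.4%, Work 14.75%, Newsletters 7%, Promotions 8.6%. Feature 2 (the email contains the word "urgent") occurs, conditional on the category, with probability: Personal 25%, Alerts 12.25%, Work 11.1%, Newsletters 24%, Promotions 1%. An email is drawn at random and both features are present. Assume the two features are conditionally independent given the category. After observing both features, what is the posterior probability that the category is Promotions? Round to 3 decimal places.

By Bayes' rule, posterior ∝ prior × likelihood:
  Personal: 0.11 × 0.177 × 0.25 = 0.0048675
  Alerts: 0.42 × 0.034 × 0.1225 = 0.0017493
  Work: 0.21 × 0.1475 × 0.111 = 0.003438225
  Newsletters: 0.12 × 0.07 × 0.24 = 0.002016
  Promotions: 0.14 × 0.086 × 0.01 = 0.0001204
Normalizing constant = 0.012191425.
P(Promotions | evidence) = 0.0001204 / 0.012191425 ≈ 0.010.

0.010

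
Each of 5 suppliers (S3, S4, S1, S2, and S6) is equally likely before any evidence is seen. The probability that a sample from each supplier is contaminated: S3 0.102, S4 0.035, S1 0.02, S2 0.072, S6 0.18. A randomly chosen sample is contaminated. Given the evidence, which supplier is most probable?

S6

Since the prior is uniform, the posterior is proportional to the likelihood:
  S3: 0.102
  S4: 0.035
  S1: 0.02
  S2: 0.072
  S6: 0.18
Normalizing constant = 0.409.
Largest term belongs to S6, so S6 is most probable.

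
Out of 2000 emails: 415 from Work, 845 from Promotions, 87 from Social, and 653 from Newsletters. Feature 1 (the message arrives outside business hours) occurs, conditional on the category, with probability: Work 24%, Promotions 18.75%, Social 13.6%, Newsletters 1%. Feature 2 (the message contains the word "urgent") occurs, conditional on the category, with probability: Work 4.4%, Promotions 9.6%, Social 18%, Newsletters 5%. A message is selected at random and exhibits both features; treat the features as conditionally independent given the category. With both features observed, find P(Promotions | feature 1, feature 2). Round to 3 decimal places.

By Bayes' rule, posterior ∝ prior × likelihood:
  Work: 0.2075 × 0.24 × 0.044 = 0.0021912
  Promotions: 0.4225 × 0.1875 × 0.096 = 0.007605
  Social: 0.0435 × 0.136 × 0.18 = 0.00106488
  Newsletters: 0.3265 × 0.01 × 0.05 = 0.00016325
Total = 0.01102433.
P(Promotions | evidence) = 0.007605 / 0.01102433 ≈ 0.690.

0.690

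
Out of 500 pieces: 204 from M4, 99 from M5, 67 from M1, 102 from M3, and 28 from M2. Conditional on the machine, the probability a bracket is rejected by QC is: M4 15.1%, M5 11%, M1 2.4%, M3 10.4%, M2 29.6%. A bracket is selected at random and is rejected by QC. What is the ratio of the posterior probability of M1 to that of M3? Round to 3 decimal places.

0.152

Prior × likelihood for each hypothesis:
  M4: 0.408 × 0.151 = 0.061608
  M5: 0.198 × 0.11 = 0.02178
  M1: 0.134 × 0.024 = 0.003216
  M3: 0.204 × 0.104 = 0.021216
  M2: 0.056 × 0.296 = 0.016576
Total = 0.124396.
The ratio is 0.003216 / 0.021216 (the normalizer cancels) = 0.152.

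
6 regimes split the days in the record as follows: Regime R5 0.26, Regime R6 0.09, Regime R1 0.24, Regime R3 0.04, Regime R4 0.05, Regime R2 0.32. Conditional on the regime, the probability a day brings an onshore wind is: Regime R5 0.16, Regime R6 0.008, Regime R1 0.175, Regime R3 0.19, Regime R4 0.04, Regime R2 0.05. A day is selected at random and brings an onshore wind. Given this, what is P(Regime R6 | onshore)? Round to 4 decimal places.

Prior × likelihood for each hypothesis:
  Regime R5: 0.26 × 0.16 = 0.0416
  Regime R6: 0.09 × 0.008 = 0.00072
  Regime R1: 0.24 × 0.175 = 0.042
  Regime R3: 0.04 × 0.19 = 0.0076
  Regime R4: 0.05 × 0.04 = 0.002
  Regime R2: 0.32 × 0.05 = 0.016
Total = 0.10992.
P(Regime R6 | evidence) = 0.00072 / 0.10992 ≈ 0.0066.

0.0066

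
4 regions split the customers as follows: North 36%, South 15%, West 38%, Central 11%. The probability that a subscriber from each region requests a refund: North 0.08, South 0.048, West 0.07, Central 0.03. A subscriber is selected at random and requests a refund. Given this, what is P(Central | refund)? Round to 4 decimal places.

Unnormalized posteriors (prior × likelihood):
  North: 0.36 × 0.08 = 0.0288
  South: 0.15 × 0.048 = 0.0072
  West: 0.38 × 0.07 = 0.0266
  Central: 0.11 × 0.03 = 0.0033
Normalizing constant = 0.0659.
P(Central | evidence) = 0.0033 / 0.0659 ≈ 0.0501.

0.0501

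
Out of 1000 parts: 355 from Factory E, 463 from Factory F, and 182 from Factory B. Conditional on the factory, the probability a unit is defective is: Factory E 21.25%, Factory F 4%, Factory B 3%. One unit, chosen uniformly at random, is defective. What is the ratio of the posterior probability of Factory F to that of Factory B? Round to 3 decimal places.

Compute prior × likelihood for every hypothesis:
  Factory E: 0.355 × 0.2125 = 0.0754375
  Factory F: 0.463 × 0.04 = 0.01852
  Factory B: 0.182 × 0.03 = 0.00546
Sum = 0.0994175.
The ratio is 0.01852 / 0.00546 (the normalizer cancels) = 3.392.

3.392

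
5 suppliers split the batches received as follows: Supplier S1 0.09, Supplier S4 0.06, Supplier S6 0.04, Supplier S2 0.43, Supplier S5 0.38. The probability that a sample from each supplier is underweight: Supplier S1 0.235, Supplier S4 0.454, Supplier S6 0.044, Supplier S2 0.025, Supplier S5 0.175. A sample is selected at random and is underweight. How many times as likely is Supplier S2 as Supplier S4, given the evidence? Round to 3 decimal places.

0.395

Unnormalized posteriors (prior × likelihood):
  Supplier S1: 0.09 × 0.235 = 0.02115
  Supplier S4: 0.06 × 0.454 = 0.02724
  Supplier S6: 0.04 × 0.044 = 0.00176
  Supplier S2: 0.43 × 0.025 = 0.01075
  Supplier S5: 0.38 × 0.175 = 0.0665
Total = 0.1274.
The ratio is 0.01075 / 0.02724 (the normalizer cancels) = 0.395.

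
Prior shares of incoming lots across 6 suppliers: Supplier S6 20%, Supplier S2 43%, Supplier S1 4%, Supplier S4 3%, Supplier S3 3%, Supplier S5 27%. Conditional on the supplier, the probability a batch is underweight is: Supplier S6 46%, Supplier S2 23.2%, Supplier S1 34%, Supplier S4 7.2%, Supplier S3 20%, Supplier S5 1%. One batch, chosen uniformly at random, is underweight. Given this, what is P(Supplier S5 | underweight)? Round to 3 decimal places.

0.012

Compute prior × likelihood for every hypothesis:
  Supplier S6: 0.2 × 0.46 = 0.092
  Supplier S2: 0.43 × 0.232 = 0.09976
  Supplier S1: 0.04 × 0.34 = 0.0136
  Supplier S4: 0.03 × 0.072 = 0.00216
  Supplier S3: 0.03 × 0.2 = 0.006
  Supplier S5: 0.27 × 0.01 = 0.0027
Normalizing constant = 0.21622.
P(Supplier S5 | evidence) = 0.0027 / 0.21622 ≈ 0.012.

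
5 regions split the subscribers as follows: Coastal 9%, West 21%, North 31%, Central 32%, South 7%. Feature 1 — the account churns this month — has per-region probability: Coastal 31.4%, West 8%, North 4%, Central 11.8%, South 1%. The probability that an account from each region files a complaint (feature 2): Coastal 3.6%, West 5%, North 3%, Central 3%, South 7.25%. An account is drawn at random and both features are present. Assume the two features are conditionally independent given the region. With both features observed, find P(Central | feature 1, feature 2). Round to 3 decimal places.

0.332

By Bayes' rule, posterior ∝ prior × likelihood:
  Coastal: 0.09 × 0.314 × 0.036 = 0.00101736
  West: 0.21 × 0.08 × 0.05 = 0.00084
  North: 0.31 × 0.04 × 0.03 = 0.000372
  Central: 0.32 × 0.118 × 0.03 = 0.0011328
  South: 0.07 × 0.01 × 0.0725 = 0.00005075
Normalizing constant = 0.00341291.
P(Central | evidence) = 0.0011328 / 0.00341291 ≈ 0.332.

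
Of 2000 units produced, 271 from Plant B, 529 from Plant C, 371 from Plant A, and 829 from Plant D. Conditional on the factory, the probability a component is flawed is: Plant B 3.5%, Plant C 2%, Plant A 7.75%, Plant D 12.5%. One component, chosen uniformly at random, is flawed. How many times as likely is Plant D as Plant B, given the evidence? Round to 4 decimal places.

Compute prior × likelihood for every hypothesis:
  Plant B: 0.1355 × 0.035 = 0.0047425
  Plant C: 0.2645 × 0.02 = 0.00529
  Plant A: 0.1855 × 0.0775 = 0.01437625
  Plant D: 0.4145 × 0.125 = 0.0518125
Total = 0.07622125.
The ratio is 0.0518125 / 0.0047425 (the normalizer cancels) = 10.9251.

10.9251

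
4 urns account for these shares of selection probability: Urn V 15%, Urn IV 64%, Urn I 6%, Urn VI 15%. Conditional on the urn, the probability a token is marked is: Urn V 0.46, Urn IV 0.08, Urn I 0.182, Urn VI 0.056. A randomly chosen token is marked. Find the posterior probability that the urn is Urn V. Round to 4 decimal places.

0.4946

Compute prior × likelihood for every hypothesis:
  Urn V: 0.15 × 0.46 = 0.069
  Urn IV: 0.64 × 0.08 = 0.0512
  Urn I: 0.06 × 0.182 = 0.01092
  Urn VI: 0.15 × 0.056 = 0.0084
Sum = 0.13952.
P(Urn V | evidence) = 0.069 / 0.13952 ≈ 0.4946.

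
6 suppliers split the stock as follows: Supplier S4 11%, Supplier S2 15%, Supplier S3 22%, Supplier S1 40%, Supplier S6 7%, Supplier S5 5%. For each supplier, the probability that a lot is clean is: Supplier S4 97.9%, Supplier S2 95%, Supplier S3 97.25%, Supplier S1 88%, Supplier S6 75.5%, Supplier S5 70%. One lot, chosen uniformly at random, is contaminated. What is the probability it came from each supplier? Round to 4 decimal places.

Taking complements, P(contaminated | each) = Supplier S4 0.021, Supplier S2 0.05, Supplier S3 0.0275, Supplier S1 0.12, Supplier S6 0.245, Supplier S5 0.3.
By Bayes' rule, posterior ∝ prior × likelihood:
  Supplier S4: 0.11 × 0.021 = 0.00231
  Supplier S2: 0.15 × 0.05 = 0.0075
  Supplier S3: 0.22 × 0.0275 = 0.00605
  Supplier S1: 0.4 × 0.12 = 0.048
  Supplier S6: 0.07 × 0.245 = 0.01715
  Supplier S5: 0.05 × 0.3 = 0.015
Normalizing constant = 0.09601.
P(Supplier S4 | contaminated) = 0.00231/0.09601 ≈ 0.0241
P(Supplier S2 | contaminated) = 0.0075/0.09601 ≈ 0.0781
P(Supplier S3 | contaminated) = 0.00605/0.09601 ≈ 0.0630
P(Supplier S1 | contaminated) = 0.048/0.09601 ≈ 0.4999
P(Supplier S6 | contaminated) = 0.01715/0.09601 ≈ 0.1786
P(Supplier S5 | contaminated) = 0.015/0.09601 ≈ 0.1562
(Check: 0.0241+0.0781+0.0630+0.4999+0.1786+0.1562 = 0.9999.)

Supplier S4 0.0241, Supplier S2 0.0781, Supplier S3 0.0630, Supplier S1 0.4999, Supplier S6 0.1786, Supplier S5 0.1562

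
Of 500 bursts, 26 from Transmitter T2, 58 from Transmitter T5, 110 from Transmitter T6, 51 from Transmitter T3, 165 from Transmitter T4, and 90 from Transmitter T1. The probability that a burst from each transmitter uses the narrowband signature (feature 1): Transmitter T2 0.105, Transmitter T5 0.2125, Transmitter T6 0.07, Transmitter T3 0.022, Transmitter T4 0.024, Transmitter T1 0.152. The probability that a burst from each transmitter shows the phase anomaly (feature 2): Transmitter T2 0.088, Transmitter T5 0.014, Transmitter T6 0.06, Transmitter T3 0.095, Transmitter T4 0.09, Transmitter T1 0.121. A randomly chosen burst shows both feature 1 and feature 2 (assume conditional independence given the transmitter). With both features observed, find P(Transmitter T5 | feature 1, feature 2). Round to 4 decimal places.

0.0577

Unnormalized posteriors (prior × likelihood):
  Transmitter T2: 0.052 × 0.105 × 0.088 = 0.00048048
  Transmitter T5: 0.116 × 0.2125 × 0.014 = 0.0003451
  Transmitter T6: 0.22 × 0.07 × 0.06 = 0.000924
  Transmitter T3: 0.102 × 0.022 × 0.095 = 0.00021318
  Transmitter T4: 0.33 × 0.024 × 0.09 = 0.0007128
  Transmitter T1: 0.18 × 0.152 × 0.121 = 0.00331056
Sum = 0.00598612.
P(Transmitter T5 | evidence) = 0.0003451 / 0.00598612 ≈ 0.0577.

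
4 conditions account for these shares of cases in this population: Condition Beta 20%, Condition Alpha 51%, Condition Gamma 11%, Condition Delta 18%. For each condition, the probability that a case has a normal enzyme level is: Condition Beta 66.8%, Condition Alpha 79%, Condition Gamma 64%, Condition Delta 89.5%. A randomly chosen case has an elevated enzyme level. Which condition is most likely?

Taking complements, P(elevated | each) = Condition Beta 0.332, Condition Alpha 0.21, Condition Gamma 0.36, Condition Delta 0.105.
Compute prior × likelihood for every hypothesis:
  Condition Beta: 0.2 × 0.332 = 0.0664
  Condition Alpha: 0.51 × 0.21 = 0.1071
  Condition Gamma: 0.11 × 0.36 = 0.0396
  Condition Delta: 0.18 × 0.105 = 0.0189
Sum = 0.232.
Largest term belongs to Condition Alpha, so Condition Alpha is most probable.

Condition Alpha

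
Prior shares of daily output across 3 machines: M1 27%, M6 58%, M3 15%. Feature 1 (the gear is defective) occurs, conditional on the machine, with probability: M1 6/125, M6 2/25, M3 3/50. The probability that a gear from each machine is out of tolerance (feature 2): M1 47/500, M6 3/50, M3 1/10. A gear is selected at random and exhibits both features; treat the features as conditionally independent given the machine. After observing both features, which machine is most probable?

Prior × likelihood for each hypothesis:
  M1: 0.27 × 0.048 × 0.094 = 0.00121824
  M6: 0.58 × 0.08 × 0.06 = 0.002784
  M3: 0.15 × 0.06 × 0.1 = 0.0009
Normalizing constant = 0.00490224.
Largest term belongs to M6, so M6 is most probable.

M6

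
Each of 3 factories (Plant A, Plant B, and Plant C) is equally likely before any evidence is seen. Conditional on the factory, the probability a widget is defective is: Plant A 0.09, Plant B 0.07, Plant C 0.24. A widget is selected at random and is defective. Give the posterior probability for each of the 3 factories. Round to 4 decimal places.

Plant A 0.2250, Plant B 0.1750, Plant C 0.6000

Since the prior is uniform, the posterior is proportional to the likelihood:
  Plant A: 0.09
  Plant B: 0.07
  Plant C: 0.24
Normalizing constant = 0.4.
P(Plant A | defective) = 0.09/0.4 ≈ 0.2250
P(Plant B | defective) = 0.07/0.4 ≈ 0.1750
P(Plant C | defective) = 0.24/0.4 ≈ 0.6000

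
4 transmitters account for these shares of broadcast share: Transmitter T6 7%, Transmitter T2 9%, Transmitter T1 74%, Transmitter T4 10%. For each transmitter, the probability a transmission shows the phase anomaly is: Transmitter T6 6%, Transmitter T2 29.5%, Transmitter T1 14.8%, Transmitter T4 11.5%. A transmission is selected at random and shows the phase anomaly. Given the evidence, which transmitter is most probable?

Transmitter T1

Unnormalized posteriors (prior × likelihood):
  Transmitter T6: 0.07 × 0.06 = 0.0042
  Transmitter T2: 0.09 × 0.295 = 0.02655
  Transmitter T1: 0.74 × 0.148 = 0.10952
  Transmitter T4: 0.1 × 0.115 = 0.0115
Total = 0.15177.
Largest term belongs to Transmitter T1, so Transmitter T1 is most probable.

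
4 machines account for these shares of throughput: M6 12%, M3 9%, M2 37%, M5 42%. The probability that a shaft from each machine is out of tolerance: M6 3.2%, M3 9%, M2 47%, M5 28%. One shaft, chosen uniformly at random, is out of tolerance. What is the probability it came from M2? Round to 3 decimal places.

0.573

Unnormalized posteriors (prior × likelihood):
  M6: 0.12 × 0.032 = 0.00384
  M3: 0.09 × 0.09 = 0.0081
  M2: 0.37 × 0.47 = 0.1739
  M5: 0.42 × 0.28 = 0.1176
Normalizing constant = 0.30344.
P(M2 | evidence) = 0.1739 / 0.30344 ≈ 0.573.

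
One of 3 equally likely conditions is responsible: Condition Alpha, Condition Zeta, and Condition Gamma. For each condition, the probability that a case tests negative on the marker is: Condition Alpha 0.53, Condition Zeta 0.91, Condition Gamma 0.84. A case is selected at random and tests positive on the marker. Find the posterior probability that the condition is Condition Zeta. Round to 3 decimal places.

0.125

Taking complements, P(marker-positive | each) = Condition Alpha 0.47, Condition Zeta 0.09, Condition Gamma 0.16.
Since the prior is uniform, the posterior is proportional to the likelihood:
  Condition Alpha: 0.47
  Condition Zeta: 0.09
  Condition Gamma: 0.16
Sum = 0.72.
P(Condition Zeta | evidence) = 0.09 / 0.72 ≈ 0.125.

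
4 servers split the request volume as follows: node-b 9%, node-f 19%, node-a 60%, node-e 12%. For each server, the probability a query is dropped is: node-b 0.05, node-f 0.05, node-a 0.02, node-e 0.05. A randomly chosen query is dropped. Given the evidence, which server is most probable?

node-a

Prior × likelihood for each hypothesis:
  node-b: 0.09 × 0.05 = 0.0045
  node-f: 0.19 × 0.05 = 0.0095
  node-a: 0.6 × 0.02 = 0.012
  node-e: 0.12 × 0.05 = 0.006
Normalizing constant = 0.032.
Largest term belongs to node-a, so node-a is most probable.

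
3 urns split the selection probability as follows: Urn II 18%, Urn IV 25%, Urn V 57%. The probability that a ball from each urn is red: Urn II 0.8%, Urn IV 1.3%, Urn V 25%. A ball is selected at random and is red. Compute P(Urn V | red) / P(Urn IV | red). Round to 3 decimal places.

Unnormalized posteriors (prior × likelihood):
  Urn II: 0.18 × 0.008 = 0.00144
  Urn IV: 0.25 × 0.013 = 0.00325
  Urn V: 0.57 × 0.25 = 0.1425
Total = 0.14719.
The ratio is 0.1425 / 0.00325 (the normalizer cancels) = 43.846.

43.846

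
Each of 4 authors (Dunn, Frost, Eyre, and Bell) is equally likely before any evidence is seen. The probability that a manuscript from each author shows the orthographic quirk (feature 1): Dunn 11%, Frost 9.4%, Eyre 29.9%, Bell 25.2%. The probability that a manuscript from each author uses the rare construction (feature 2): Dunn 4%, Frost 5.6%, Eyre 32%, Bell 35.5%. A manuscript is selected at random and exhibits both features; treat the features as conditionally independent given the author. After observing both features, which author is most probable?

Eyre

With a uniform prior (1/4 each), posterior ∝ likelihood:
  Dunn: 0.11 × 0.04 = 0.0044
  Frost: 0.094 × 0.056 = 0.005264
  Eyre: 0.299 × 0.32 = 0.09568
  Bell: 0.252 × 0.355 = 0.08946
Normalizing constant = 0.194804.
Largest term belongs to Eyre, so Eyre is most probable.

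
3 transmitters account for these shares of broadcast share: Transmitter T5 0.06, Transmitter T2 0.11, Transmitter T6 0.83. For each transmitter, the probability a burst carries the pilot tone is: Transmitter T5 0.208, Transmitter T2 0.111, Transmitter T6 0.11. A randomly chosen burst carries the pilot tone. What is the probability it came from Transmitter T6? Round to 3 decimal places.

By Bayes' rule, posterior ∝ prior × likelihood:
  Transmitter T5: 0.06 × 0.208 = 0.01248
  Transmitter T2: 0.11 × 0.111 = 0.01221
  Transmitter T6: 0.83 × 0.11 = 0.0913
Sum = 0.11599.
P(Transmitter T6 | evidence) = 0.0913 / 0.11599 ≈ 0.787.

0.787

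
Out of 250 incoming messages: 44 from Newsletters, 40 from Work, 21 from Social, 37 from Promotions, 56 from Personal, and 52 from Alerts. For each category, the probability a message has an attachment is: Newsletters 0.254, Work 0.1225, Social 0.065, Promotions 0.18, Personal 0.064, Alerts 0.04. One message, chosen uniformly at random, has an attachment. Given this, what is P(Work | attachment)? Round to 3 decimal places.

Compute prior × likelihood for every hypothesis:
  Newsletters: 0.176 × 0.254 = 0.044704
  Work: 0.16 × 0.1225 = 0.0196
  Social: 0.084 × 0.065 = 0.00546
  Promotions: 0.148 × 0.18 = 0.02664
  Personal: 0.224 × 0.064 = 0.014336
  Alerts: 0.208 × 0.04 = 0.00832
Total = 0.11906.
P(Work | evidence) = 0.0196 / 0.11906 ≈ 0.165.

0.165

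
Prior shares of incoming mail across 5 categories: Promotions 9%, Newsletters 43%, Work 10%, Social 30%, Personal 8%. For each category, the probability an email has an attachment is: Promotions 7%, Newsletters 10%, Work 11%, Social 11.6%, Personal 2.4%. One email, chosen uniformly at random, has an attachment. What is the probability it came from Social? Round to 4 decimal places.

Prior × likelihood for each hypothesis:
  Promotions: 0.09 × 0.07 = 0.0063
  Newsletters: 0.43 × 0.1 = 0.043
  Work: 0.1 × 0.11 = 0.011
  Social: 0.3 × 0.116 = 0.0348
  Personal: 0.08 × 0.024 = 0.00192
Normalizing constant = 0.09702.
P(Social | evidence) = 0.0348 / 0.09702 ≈ 0.3587.

0.3587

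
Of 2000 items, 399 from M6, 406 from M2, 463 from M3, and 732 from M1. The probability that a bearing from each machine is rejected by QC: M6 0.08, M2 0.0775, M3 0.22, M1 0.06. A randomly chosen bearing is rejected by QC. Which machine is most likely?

M3

Prior × likelihood for each hypothesis:
  M6: 0.1995 × 0.08 = 0.01596
  M2: 0.203 × 0.0775 = 0.0157325
  M3: 0.2315 × 0.22 = 0.05093
  M1: 0.366 × 0.06 = 0.02196
Sum = 0.1045825.
Largest term belongs to M3, so M3 is most probable.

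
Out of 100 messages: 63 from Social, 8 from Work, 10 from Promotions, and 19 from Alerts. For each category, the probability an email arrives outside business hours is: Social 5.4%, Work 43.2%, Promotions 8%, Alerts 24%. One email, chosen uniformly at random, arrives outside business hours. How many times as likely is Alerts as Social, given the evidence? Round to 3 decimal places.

1.340

Unnormalized posteriors (prior × likelihood):
  Social: 0.63 × 0.054 = 0.03402
  Work: 0.08 × 0.432 = 0.03456
  Promotions: 0.1 × 0.08 = 0.008
  Alerts: 0.19 × 0.24 = 0.0456
Sum = 0.12218.
The ratio is 0.0456 / 0.03402 (the normalizer cancels) = 1.340.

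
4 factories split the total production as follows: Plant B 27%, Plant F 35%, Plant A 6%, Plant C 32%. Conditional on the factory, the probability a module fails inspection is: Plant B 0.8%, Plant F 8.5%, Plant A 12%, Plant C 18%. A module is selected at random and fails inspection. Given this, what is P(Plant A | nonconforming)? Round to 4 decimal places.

Prior × likelihood for each hypothesis:
  Plant B: 0.27 × 0.008 = 0.00216
  Plant F: 0.35 × 0.085 = 0.02975
  Plant A: 0.06 × 0.12 = 0.0072
  Plant C: 0.32 × 0.18 = 0.0576
Total = 0.09671.
P(Plant A | evidence) = 0.0072 / 0.09671 ≈ 0.0744.

0.0744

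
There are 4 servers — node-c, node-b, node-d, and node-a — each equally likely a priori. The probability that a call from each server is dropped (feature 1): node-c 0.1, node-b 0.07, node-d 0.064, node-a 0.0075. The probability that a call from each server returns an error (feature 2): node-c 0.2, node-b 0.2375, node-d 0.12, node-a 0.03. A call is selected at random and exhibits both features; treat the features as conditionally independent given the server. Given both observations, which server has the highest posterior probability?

node-c

With a uniform prior (1/4 each), posterior ∝ likelihood:
  node-c: 0.1 × 0.2 = 0.02
  node-b: 0.07 × 0.2375 = 0.016625
  node-d: 0.064 × 0.12 = 0.00768
  node-a: 0.0075 × 0.03 = 0.000225
Total = 0.04453.
Largest term belongs to node-c, so node-c is most probable.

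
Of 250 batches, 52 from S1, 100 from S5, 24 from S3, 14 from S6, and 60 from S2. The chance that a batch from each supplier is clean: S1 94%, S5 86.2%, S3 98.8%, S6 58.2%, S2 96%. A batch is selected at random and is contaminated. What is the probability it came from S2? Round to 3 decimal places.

0.094

Taking complements, P(contaminated | each) = S1 0.06, S5 0.138, S3 0.012, S6 0.418, S2 0.04.
Prior × likelihood for each hypothesis:
  S1: 0.208 × 0.06 = 0.01248
  S5: 0.4 × 0.138 = 0.0552
  S3: 0.096 × 0.012 = 0.001152
  S6: 0.056 × 0.418 = 0.023408
  S2: 0.24 × 0.04 = 0.0096
Normalizing constant = 0.10184.
P(S2 | evidence) = 0.0096 / 0.10184 ≈ 0.094.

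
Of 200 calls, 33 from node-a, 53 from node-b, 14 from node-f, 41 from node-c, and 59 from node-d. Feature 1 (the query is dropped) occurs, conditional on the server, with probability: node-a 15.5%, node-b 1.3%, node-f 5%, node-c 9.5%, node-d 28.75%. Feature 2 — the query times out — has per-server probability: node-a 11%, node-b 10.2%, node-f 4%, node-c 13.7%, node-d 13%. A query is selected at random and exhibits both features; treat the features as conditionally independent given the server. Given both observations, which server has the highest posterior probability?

Prior × likelihood for each hypothesis:
  node-a: 0.165 × 0.155 × 0.11 = 0.00281325
  node-b: 0.265 × 0.013 × 0.102 = 0.00035139
  node-f: 0.07 × 0.05 × 0.04 = 0.00014
  node-c: 0.205 × 0.095 × 0.137 = 0.002668075
  node-d: 0.295 × 0.2875 × 0.13 = 0.011025625
Normalizing constant = 0.01699834.
Largest term belongs to node-d, so node-d is most probable.

node-d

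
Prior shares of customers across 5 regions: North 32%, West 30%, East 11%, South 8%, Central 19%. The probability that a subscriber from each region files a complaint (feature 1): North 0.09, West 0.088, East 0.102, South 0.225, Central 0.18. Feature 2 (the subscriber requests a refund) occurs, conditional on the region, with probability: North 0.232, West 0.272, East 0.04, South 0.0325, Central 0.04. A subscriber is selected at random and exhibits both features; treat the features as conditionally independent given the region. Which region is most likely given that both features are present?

West

Compute prior × likelihood for every hypothesis:
  North: 0.32 × 0.09 × 0.232 = 0.0066816
  West: 0.3 × 0.088 × 0.272 = 0.0071808
  East: 0.11 × 0.102 × 0.04 = 0.0004488
  South: 0.08 × 0.225 × 0.0325 = 0.000585
  Central: 0.19 × 0.18 × 0.04 = 0.001368
Sum = 0.0162642.
Largest term belongs to West, so West is most probable.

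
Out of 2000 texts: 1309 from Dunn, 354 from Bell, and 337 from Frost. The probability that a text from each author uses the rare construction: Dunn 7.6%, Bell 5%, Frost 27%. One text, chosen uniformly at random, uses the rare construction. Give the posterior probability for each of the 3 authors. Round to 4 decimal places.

Compute prior × likelihood for every hypothesis:
  Dunn: 0.6545 × 0.076 = 0.049742
  Bell: 0.177 × 0.05 = 0.00885
  Frost: 0.1685 × 0.27 = 0.045495
Normalizing constant = 0.104087.
P(Dunn | rare-form) = 0.049742/0.104087 ≈ 0.4779
P(Bell | rare-form) = 0.00885/0.104087 ≈ 0.0850
P(Frost | rare-form) = 0.045495/0.104087 ≈ 0.4371
(Check: 0.4779+0.0850+0.4371 = 1.0000.)

Dunn 0.4779, Bell 0.0850, Frost 0.4371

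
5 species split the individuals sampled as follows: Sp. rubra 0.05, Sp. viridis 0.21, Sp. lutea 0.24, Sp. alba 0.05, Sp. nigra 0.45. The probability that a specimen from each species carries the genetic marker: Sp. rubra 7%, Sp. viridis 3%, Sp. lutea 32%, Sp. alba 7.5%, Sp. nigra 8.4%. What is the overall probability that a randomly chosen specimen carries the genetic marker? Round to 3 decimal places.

Compute prior × likelihood for every hypothesis:
  Sp. rubra: 0.05 × 0.07 = 0.0035
  Sp. viridis: 0.21 × 0.03 = 0.0063
  Sp. lutea: 0.24 × 0.32 = 0.0768
  Sp. alba: 0.05 × 0.075 = 0.00375
  Sp. nigra: 0.45 × 0.084 = 0.0378
P(marker) = 0.0035 + 0.0063 + 0.0768 + 0.00375 + 0.0378 = 0.12815 → 0.128.

0.128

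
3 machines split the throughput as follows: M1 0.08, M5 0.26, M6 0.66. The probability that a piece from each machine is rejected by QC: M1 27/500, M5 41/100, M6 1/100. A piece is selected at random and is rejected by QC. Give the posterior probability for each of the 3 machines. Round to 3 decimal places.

M1 0.037, M5 0.907, M6 0.056

Prior × likelihood for each hypothesis:
  M1: 0.08 × 0.054 = 0.00432
  M5: 0.26 × 0.41 = 0.1066
  M6: 0.66 × 0.01 = 0.0066
Normalizing constant = 0.11752.
P(M1 | rejected) = 0.00432/0.11752 ≈ 0.037
P(M5 | rejected) = 0.1066/0.11752 ≈ 0.907
P(M6 | rejected) = 0.0066/0.11752 ≈ 0.056
(Check: 0.037+0.907+0.056 = 1.000.)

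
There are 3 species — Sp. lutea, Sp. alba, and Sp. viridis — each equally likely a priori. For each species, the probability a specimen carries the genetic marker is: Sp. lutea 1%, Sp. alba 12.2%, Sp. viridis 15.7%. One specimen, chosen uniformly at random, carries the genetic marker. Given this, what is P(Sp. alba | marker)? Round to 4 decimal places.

0.4221

With a uniform prior (1/3 each), posterior ∝ likelihood:
  Sp. lutea: 0.01
  Sp. alba: 0.122
  Sp. viridis: 0.157
Total = 0.289.
P(Sp. alba | evidence) = 0.122 / 0.289 ≈ 0.4221.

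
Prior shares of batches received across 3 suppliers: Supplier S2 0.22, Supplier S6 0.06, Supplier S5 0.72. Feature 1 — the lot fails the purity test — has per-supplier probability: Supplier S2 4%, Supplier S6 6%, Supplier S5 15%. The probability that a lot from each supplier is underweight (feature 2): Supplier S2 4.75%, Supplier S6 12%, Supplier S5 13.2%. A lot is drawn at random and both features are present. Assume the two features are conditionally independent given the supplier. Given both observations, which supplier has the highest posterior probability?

Supplier S5

Unnormalized posteriors (prior × likelihood):
  Supplier S2: 0.22 × 0.04 × 0.0475 = 0.000418
  Supplier S6: 0.06 × 0.06 × 0.12 = 0.000432
  Supplier S5: 0.72 × 0.15 × 0.132 = 0.014256
Sum = 0.015106.
Largest term belongs to Supplier S5, so Supplier S5 is most probable.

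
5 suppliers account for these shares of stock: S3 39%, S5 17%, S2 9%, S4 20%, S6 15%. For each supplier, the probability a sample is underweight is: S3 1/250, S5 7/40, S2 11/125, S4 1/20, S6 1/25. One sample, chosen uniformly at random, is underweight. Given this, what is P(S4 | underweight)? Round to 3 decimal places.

Unnormalized posteriors (prior × likelihood):
  S3: 0.39 × 0.004 = 0.00156
  S5: 0.17 × 0.175 = 0.02975
  S2: 0.09 × 0.088 = 0.00792
  S4: 0.2 × 0.05 = 0.01
  S6: 0.15 × 0.04 = 0.006
Normalizing constant = 0.05523.
P(S4 | evidence) = 0.01 / 0.05523 ≈ 0.181.

0.181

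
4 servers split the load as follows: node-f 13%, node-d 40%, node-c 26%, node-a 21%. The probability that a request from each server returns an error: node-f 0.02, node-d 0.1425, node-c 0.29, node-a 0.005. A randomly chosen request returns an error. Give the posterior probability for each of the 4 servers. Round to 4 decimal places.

Compute prior × likelihood for every hypothesis:
  node-f: 0.13 × 0.02 = 0.0026
  node-d: 0.4 × 0.1425 = 0.057
  node-c: 0.26 × 0.29 = 0.0754
  node-a: 0.21 × 0.005 = 0.00105
Total = 0.13605.
P(node-f | error) = 0.0026/0.13605 ≈ 0.0191
P(node-d | error) = 0.057/0.13605 ≈ 0.4190
P(node-c | error) = 0.0754/0.13605 ≈ 0.5542
P(node-a | error) = 0.00105/0.13605 ≈ 0.0077

node-f 0.0191, node-d 0.4190, node-c 0.5542, node-a 0.0077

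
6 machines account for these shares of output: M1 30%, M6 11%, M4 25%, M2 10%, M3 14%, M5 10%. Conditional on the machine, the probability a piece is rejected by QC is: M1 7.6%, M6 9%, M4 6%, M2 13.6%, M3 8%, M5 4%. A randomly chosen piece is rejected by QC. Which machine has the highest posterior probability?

By Bayes' rule, posterior ∝ prior × likelihood:
  M1: 0.3 × 0.076 = 0.0228
  M6: 0.11 × 0.09 = 0.0099
  M4: 0.25 × 0.06 = 0.015
  M2: 0.1 × 0.136 = 0.0136
  M3: 0.14 × 0.08 = 0.0112
  M5: 0.1 × 0.04 = 0.004
Normalizing constant = 0.0765.
Largest term belongs to M1, so M1 is most probable.

M1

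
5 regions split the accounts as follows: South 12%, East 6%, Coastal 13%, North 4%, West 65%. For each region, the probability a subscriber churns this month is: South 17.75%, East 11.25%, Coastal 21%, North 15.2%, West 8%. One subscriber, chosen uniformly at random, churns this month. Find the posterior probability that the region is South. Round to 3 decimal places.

Prior × likelihood for each hypothesis:
  South: 0.12 × 0.1775 = 0.0213
  East: 0.06 × 0.1125 = 0.00675
  Coastal: 0.13 × 0.21 = 0.0273
  North: 0.04 × 0.152 = 0.00608
  West: 0.65 × 0.08 = 0.052
Total = 0.11343.
P(South | evidence) = 0.0213 / 0.11343 ≈ 0.188.

0.188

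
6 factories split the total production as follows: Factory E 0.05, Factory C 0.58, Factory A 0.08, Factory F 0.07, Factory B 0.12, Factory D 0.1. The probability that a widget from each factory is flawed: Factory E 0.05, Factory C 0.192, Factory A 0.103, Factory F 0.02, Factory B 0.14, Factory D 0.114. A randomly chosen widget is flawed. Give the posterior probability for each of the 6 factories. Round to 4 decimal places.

Factory E 0.0165, Factory C 0.7341, Factory A 0.0543, Factory F 0.0092, Factory B 0.1107, Factory D 0.0751

By Bayes' rule, posterior ∝ prior × likelihood:
  Factory E: 0.05 × 0.05 = 0.0025
  Factory C: 0.58 × 0.192 = 0.11136
  Factory A: 0.08 × 0.103 = 0.00824
  Factory F: 0.07 × 0.02 = 0.0014
  Factory B: 0.12 × 0.14 = 0.0168
  Factory D: 0.1 × 0.114 = 0.0114
Normalizing constant = 0.1517.
P(Factory E | flawed) = 0.0025/0.1517 ≈ 0.0165
P(Factory C | flawed) = 0.11136/0.1517 ≈ 0.7341
P(Factory A | flawed) = 0.00824/0.1517 ≈ 0.0543
P(Factory F | flawed) = 0.0014/0.1517 ≈ 0.0092
P(Factory B | flawed) = 0.0168/0.1517 ≈ 0.1107
P(Factory D | flawed) = 0.0114/0.1517 ≈ 0.0751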